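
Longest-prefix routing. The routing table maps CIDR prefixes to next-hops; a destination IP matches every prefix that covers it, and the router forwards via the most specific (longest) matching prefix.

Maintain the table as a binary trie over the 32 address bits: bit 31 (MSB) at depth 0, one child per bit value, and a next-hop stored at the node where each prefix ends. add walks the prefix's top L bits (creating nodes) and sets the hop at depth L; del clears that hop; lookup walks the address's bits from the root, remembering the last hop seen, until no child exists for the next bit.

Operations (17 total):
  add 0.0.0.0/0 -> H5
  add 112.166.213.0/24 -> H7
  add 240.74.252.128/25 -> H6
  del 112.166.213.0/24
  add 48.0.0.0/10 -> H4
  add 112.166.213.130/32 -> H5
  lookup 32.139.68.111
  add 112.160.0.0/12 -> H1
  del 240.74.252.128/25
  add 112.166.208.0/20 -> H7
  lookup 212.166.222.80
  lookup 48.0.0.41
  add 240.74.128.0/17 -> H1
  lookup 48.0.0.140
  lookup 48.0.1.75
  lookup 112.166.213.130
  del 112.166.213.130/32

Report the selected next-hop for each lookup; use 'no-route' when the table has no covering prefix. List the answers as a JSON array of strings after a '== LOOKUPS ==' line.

Trace:
  + 0.0.0.0/0 (H5) depth=0
  + 112.166.213.0/24 (H7) depth=24
  + 240.74.252.128/25 (H6) depth=25
  - 112.166.213.0/24 clear@24
  + 48.0.0.0/10 (H4) depth=10
  + 112.166.213.130/32 (H5) depth=32
  Q 32.139.68.111: descend 001 ; hops seen [H5] ; pick H5
  + 112.160.0.0/12 (H1) depth=12
  - 240.74.252.128/25 clear@25
  + 112.166.208.0/20 (H7) depth=20
  Q 212.166.222.80: descend 11 ; hops seen [H5] ; pick H5
  Q 48.0.0.41: descend 0011000000 ; hops seen [H5,H4] ; pick H4
  + 240.74.128.0/17 (H1) depth=17
  Q 48.0.0.140: descend 0011000000 ; hops seen [H5,H4] ; pick H4
  Q 48.0.1.75: descend 0011000000 ; hops seen [H5,H4] ; pick H4
  Q 112.166.213.130: descend 01110000101001101101010110000010 ; hops seen [H5,H1,H7,H5] ; pick H5
  - 112.166.213.130/32 clear@32

== LOOKUPS ==
["H5","H5","H4","H4","H4","H5"]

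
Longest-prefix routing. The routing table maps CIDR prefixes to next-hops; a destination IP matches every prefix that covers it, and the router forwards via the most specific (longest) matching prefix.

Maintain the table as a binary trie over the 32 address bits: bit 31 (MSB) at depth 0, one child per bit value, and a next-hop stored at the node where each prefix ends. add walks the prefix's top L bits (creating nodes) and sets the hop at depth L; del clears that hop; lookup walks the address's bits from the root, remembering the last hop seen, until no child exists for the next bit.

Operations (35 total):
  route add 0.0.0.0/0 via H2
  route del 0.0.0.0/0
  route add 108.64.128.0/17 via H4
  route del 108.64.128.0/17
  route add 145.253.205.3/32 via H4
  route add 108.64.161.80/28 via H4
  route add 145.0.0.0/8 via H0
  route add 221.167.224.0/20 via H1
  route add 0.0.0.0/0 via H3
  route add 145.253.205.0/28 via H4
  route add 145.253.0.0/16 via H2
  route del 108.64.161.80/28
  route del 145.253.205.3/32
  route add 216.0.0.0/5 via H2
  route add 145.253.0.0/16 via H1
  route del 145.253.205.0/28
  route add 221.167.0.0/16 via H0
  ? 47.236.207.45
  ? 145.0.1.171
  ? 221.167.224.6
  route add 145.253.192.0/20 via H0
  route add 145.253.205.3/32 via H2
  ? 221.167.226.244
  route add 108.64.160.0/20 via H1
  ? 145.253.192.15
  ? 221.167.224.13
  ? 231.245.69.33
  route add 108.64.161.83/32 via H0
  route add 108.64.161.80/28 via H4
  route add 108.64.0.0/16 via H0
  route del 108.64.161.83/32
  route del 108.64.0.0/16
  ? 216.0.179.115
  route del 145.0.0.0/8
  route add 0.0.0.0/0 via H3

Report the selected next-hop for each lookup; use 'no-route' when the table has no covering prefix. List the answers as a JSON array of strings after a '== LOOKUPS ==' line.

Apply in order:
  add 0.0.0.0/0 -> H2 at depth 0
  - 0.0.0.0/0 clear@0
  add 108.64.128.0/17 -> H4 at depth 17
  - 108.64.128.0/17 clear@17
  add 145.253.205.3/32 -> H4 at depth 32
  add 108.64.161.80/28 -> H4 at depth 28
  add 145.0.0.0/8 -> H0 at depth 8
  add 221.167.224.0/20 -> H1 at depth 20
  add 0.0.0.0/0 -> H3 at depth 0
  add 145.253.205.0/28 -> H4 at depth 28
  add 145.253.0.0/16 -> H2 at depth 16
  - 108.64.161.80/28 clear@28
  - 145.253.205.3/32 clear@32
  add 216.0.0.0/5 -> H2 at depth 5
  add 145.253.0.0/16 -> H1 at depth 16
  - 145.253.205.0/28 clear@28
  add 221.167.0.0/16 -> H0 at depth 16
  Q 47.236.207.45: descend 0 ; hops seen [H3] ; pick H3
  Q 145.0.1.171: descend 10010001 ; hops seen [H3,H0] ; pick H0
  Q 221.167.224.6: descend 11011101101001111110 ; hops seen [H3,H2,H0,H1] ; pick H1
  add 145.253.192.0/20 -> H0 at depth 20
  add 145.253.205.3/32 -> H2 at depth 32
  Q 221.167.226.244: descend 11011101101001111110 ; hops seen [H3,H2,H0,H1] ; pick H1
  add 108.64.160.0/20 -> H1 at depth 20
  Q 145.253.192.15: descend 10010001111111011100 ; hops seen [H3,H0,H1,H0] ; pick H0
  Q 221.167.224.13: descend 11011101101001111110 ; hops seen [H3,H2,H0,H1] ; pick H1
  Q 231.245.69.33: descend 11 ; hops seen [H3] ; pick H3
  add 108.64.161.83/32 -> H0 at depth 32
  add 108.64.161.80/28 -> H4 at depth 28
  add 108.64.0.0/16 -> H0 at depth 16
  - 108.64.161.83/32 clear@32
  - 108.64.0.0/16 clear@16
  Q 216.0.179.115: descend 11011 ; hops seen [H3,H2] ; pick H2
  - 145.0.0.0/8 clear@8
  add 0.0.0.0/0 -> H3 at depth 0

== LOOKUPS ==
["H3","H0","H1","H1","H0","H1","H3","H2"]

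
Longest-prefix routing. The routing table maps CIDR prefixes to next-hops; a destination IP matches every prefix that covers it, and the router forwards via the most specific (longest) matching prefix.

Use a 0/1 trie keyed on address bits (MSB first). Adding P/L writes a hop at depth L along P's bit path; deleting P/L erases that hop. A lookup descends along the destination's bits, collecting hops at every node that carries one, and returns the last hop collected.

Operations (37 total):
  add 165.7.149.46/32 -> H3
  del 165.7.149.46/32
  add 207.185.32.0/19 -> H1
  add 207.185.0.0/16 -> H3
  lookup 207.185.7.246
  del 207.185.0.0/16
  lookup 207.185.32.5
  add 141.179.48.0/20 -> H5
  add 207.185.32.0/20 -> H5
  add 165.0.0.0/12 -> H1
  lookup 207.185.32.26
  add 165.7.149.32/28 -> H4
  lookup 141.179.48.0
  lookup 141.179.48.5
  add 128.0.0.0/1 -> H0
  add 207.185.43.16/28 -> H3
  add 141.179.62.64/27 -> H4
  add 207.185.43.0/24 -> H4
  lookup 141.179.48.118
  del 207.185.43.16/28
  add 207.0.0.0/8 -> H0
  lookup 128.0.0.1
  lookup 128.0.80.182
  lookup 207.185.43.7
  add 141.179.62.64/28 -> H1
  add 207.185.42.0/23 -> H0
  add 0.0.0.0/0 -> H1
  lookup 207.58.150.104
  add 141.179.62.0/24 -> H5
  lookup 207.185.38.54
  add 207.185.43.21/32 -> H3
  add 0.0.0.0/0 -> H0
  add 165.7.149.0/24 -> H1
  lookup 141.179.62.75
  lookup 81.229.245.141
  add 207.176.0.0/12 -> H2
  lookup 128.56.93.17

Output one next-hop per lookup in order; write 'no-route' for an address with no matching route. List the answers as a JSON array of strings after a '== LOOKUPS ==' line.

Apply in order:
  + 165.7.149.46/32 (H3) depth=32
  - 165.7.149.46/32 clear@32
  + 207.185.32.0/19 (H1) depth=19
  + 207.185.0.0/16 (H3) depth=16
  ? 207.185.7.246  path d0:-→d1:-→d2:-→d3:-→d4:-→d5:-→d6:-→d7:-→d8:-→d9:-→d10:-→d11:-→d12:-→d13:-→d14:-→d15:-→d16:H3→d17:-→d18:-  best=H3
  - 207.185.0.0/16 clear@16
  ? 207.185.32.5  path d0:-→d1:-→d2:-→d3:-→d4:-→d5:-→d6:-→d7:-→d8:-→d9:-→d10:-→d11:-→d12:-→d13:-→d14:-→d15:-→d16:-→d17:-→d18:-→d19:H1  best=H1
  + 141.179.48.0/20 (H5) depth=20
  + 207.185.32.0/20 (H5) depth=20
  + 165.0.0.0/12 (H1) depth=12
  ? 207.185.32.26  path d0:-→d1:-→d2:-→d3:-→d4:-→d5:-→d6:-→d7:-→d8:-→d9:-→d10:-→d11:-→d12:-→d13:-→d14:-→d15:-→d16:-→d17:-→d18:-→d19:H1→d20:H5  best=H5
  + 165.7.149.32/28 (H4) depth=28
  ? 141.179.48.0  path d0:-→d1:-→d2:-→d3:-→d4:-→d5:-→d6:-→d7:-→d8:-→d9:-→d10:-→d11:-→d12:-→d13:-→d14:-→d15:-→d16:-→d17:-→d18:-→d19:-→d20:H5  best=H5
  ? 141.179.48.5  path d0:-→d1:-→d2:-→d3:-→d4:-→d5:-→d6:-→d7:-→d8:-→d9:-→d10:-→d11:-→d12:-→d13:-→d14:-→d15:-→d16:-→d17:-→d18:-→d19:-→d20:H5  best=H5
  + 128.0.0.0/1 (H0) depth=1
  + 207.185.43.16/28 (H3) depth=28
  + 141.179.62.64/27 (H4) depth=27
  + 207.185.43.0/24 (H4) depth=24
  ? 141.179.48.118  path d0:-→d1:H0→d2:-→d3:-→d4:-→d5:-→d6:-→d7:-→d8:-→d9:-→d10:-→d11:-→d12:-→d13:-→d14:-→d15:-→d16:-→d17:-→d18:-→d19:-→d20:H5  best=H5
  - 207.185.43.16/28 clear@28
  + 207.0.0.0/8 (H0) depth=8
  ? 128.0.0.1  path d0:-→d1:H0→d2:-→d3:-→d4:-  best=H0
  ? 128.0.80.182  path d0:-→d1:H0→d2:-→d3:-→d4:-  best=H0
  ? 207.185.43.7  path d0:-→d1:H0→d2:-→d3:-→d4:-→d5:-→d6:-→d7:-→d8:H0→d9:-→d10:-→d11:-→d12:-→d13:-→d14:-→d15:-→d16:-→d17:-→d18:-→d19:H1→d20:H5→d21:-→d22:-→d23:-→d24:H4→d25:-→d26:-→d27:-  best=H4
  + 141.179.62.64/28 (H1) depth=28
  + 207.185.42.0/23 (H0) depth=23
  + 0.0.0.0/0 (H1) depth=0
  ? 207.58.150.104  path d0:H1→d1:H0→d2:-→d3:-→d4:-→d5:-→d6:-→d7:-→d8:H0  best=H0
  + 141.179.62.0/24 (H5) depth=24
  ? 207.185.38.54  path d0:H1→d1:H0→d2:-→d3:-→d4:-→d5:-→d6:-→d7:-→d8:H0→d9:-→d10:-→d11:-→d12:-→d13:-→d14:-→d15:-→d16:-→d17:-→d18:-→d19:H1→d20:H5  best=H5
  + 207.185.43.21/32 (H3) depth=32
  + 0.0.0.0/0 (H0) depth=0
  + 165.7.149.0/24 (H1) depth=24
  ? 141.179.62.75  path d0:H0→d1:H0→d2:-→d3:-→d4:-→d5:-→d6:-→d7:-→d8:-→d9:-→d10:-→d11:-→d12:-→d13:-→d14:-→d15:-→d16:-→d17:-→d18:-→d19:-→d20:H5→d21:-→d22:-→d23:-→d24:H5→d25:-→d26:-→d27:H4→d28:H1  best=H1
  ? 81.229.245.141  path d0:H0  best=H0
  + 207.176.0.0/12 (H2) depth=12
  ? 128.56.93.17  path d0:H0→d1:H0→d2:-→d3:-→d4:-  best=H0

== LOOKUPS ==
["H3","H1","H5","H5","H5","H5","H0","H0","H4","H0","H5","H1","H0","H0"]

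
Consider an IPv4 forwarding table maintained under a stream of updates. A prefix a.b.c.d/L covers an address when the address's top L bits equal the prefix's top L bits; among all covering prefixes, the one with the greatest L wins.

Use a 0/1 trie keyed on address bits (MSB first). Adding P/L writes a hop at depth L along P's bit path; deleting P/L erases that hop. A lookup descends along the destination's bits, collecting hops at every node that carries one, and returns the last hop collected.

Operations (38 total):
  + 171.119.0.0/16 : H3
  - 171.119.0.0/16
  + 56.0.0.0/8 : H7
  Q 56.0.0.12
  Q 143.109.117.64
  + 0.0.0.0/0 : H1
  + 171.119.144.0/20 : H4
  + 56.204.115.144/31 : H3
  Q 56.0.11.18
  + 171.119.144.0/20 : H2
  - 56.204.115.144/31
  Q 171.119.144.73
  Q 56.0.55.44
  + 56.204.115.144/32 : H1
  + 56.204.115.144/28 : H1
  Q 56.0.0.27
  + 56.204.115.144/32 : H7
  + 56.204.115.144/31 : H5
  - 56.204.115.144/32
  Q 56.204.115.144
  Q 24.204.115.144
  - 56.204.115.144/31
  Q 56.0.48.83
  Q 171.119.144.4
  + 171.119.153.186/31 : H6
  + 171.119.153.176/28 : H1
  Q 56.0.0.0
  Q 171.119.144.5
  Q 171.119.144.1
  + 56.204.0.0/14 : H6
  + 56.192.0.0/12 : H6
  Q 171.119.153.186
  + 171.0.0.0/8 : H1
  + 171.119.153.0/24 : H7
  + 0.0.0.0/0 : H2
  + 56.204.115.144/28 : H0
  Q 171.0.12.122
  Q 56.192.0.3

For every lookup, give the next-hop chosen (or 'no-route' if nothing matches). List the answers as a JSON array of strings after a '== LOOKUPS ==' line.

Apply in order:
  add 171.119.0.0/16 -> H3 at depth 16
  - 171.119.0.0/16 clear@16
  add 56.0.0.0/8 -> H7 at depth 8
  lookup 56.0.0.12: bits 00111000 walk d0:-→d1:-→d2:-→d3:-→d4:-→d5:-→d6:-→d7:-→d8:H7 -> H7
  lookup 143.109.117.64: bits 10 walk d0:-→d1:-→d2:- -> no-route
  add 0.0.0.0/0 -> H1 at depth 0
  add 171.119.144.0/20 -> H4 at depth 20
  add 56.204.115.144/31 -> H3 at depth 31
  lookup 56.0.11.18: bits 00111000 walk d0:H1→d1:-→d2:-→d3:-→d4:-→d5:-→d6:-→d7:-→d8:H7 -> H7
  add 171.119.144.0/20 -> H2 at depth 20
  - 56.204.115.144/31 clear@31
  lookup 171.119.144.73: bits 10101011011101111001 walk d0:H1→d1:-→d2:-→d3:-→d4:-→d5:-→d6:-→d7:-→d8:-→d9:-→d10:-→d11:-→d12:-→d13:-→d14:-→d15:-→d16:-→d17:-→d18:-→d19:-→d20:H2 -> H2
  lookup 56.0.55.44: bits 00111000 walk d0:H1→d1:-→d2:-→d3:-→d4:-→d5:-→d6:-→d7:-→d8:H7 -> H7
  add 56.204.115.144/32 -> H1 at depth 32
  add 56.204.115.144/28 -> H1 at depth 28
  lookup 56.0.0.27: bits 00111000 walk d0:H1→d1:-→d2:-→d3:-→d4:-→d5:-→d6:-→d7:-→d8:H7 -> H7
  add 56.204.115.144/32 -> H7 at depth 32
  add 56.204.115.144/31 -> H5 at depth 31
  - 56.204.115.144/32 clear@32
  lookup 56.204.115.144: bits 00111000110011000111001110010000 walk d0:H1→d1:-→d2:-→d3:-→d4:-→d5:-→d6:-→d7:-→d8:H7→d9:-→d10:-→d11:-→d12:-→d13:-→d14:-→d15:-→d16:-→d17:-→d18:-→d19:-→d20:-→d21:-→d22:-→d23:-→d24:-→d25:-→d26:-→d27:-→d28:H1→d29:-→d30:-→d31:H5→d32:- -> H5
  lookup 24.204.115.144: bits 00 walk d0:H1→d1:-→d2:- -> H1
  - 56.204.115.144/31 clear@31
  lookup 56.0.48.83: bits 00111000 walk d0:H1→d1:-→d2:-→d3:-→d4:-→d5:-→d6:-→d7:-→d8:H7 -> H7
  lookup 171.119.144.4: bits 10101011011101111001 walk d0:H1→d1:-→d2:-→d3:-→d4:-→d5:-→d6:-→d7:-→d8:-→d9:-→d10:-→d11:-→d12:-→d13:-→d14:-→d15:-→d16:-→d17:-→d18:-→d19:-→d20:H2 -> H2
  add 171.119.153.186/31 -> H6 at depth 31
  add 171.119.153.176/28 -> H1 at depth 28
  lookup 56.0.0.0: bits 00111000 walk d0:H1→d1:-→d2:-→d3:-→d4:-→d5:-→d6:-→d7:-→d8:H7 -> H7
  lookup 171.119.144.5: bits 10101011011101111001 walk d0:H1→d1:-→d2:-→d3:-→d4:-→d5:-→d6:-→d7:-→d8:-→d9:-→d10:-→d11:-→d12:-→d13:-→d14:-→d15:-→d16:-→d17:-→d18:-→d19:-→d20:H2 -> H2
  lookup 171.119.144.1: bits 10101011011101111001 walk d0:H1→d1:-→d2:-→d3:-→d4:-→d5:-→d6:-→d7:-→d8:-→d9:-→d10:-→d11:-→d12:-→d13:-→d14:-→d15:-→d16:-→d17:-→d18:-→d19:-→d20:H2 -> H2
  add 56.204.0.0/14 -> H6 at depth 14
  add 56.192.0.0/12 -> H6 at depth 12
  lookup 171.119.153.186: bits 1010101101110111100110011011101 walk d0:H1→d1:-→d2:-→d3:-→d4:-→d5:-→d6:-→d7:-→d8:-→d9:-→d10:-→d11:-→d12:-→d13:-→d14:-→d15:-→d16:-→d17:-→d18:-→d19:-→d20:H2→d21:-→d22:-→d23:-→d24:-→d25:-→d26:-→d27:-→d28:H1→d29:-→d30:-→d31:H6 -> H6
  add 171.0.0.0/8 -> H1 at depth 8
  add 171.119.153.0/24 -> H7 at depth 24
  add 0.0.0.0/0 -> H2 at depth 0
  add 56.204.115.144/28 -> H0 at depth 28
  lookup 171.0.12.122: bits 101010110 walk d0:H2→d1:-→d2:-→d3:-→d4:-→d5:-→d6:-→d7:-→d8:H1→d9:- -> H1
  lookup 56.192.0.3: bits 001110001100 walk d0:H2→d1:-→d2:-→d3:-→d4:-→d5:-→d6:-→d7:-→d8:H7→d9:-→d10:-→d11:-→d12:H6 -> H6

== LOOKUPS ==
["H7","no-route","H7","H2","H7","H7","H5","H1","H7","H2","H7","H2","H2","H6","H1","H6"]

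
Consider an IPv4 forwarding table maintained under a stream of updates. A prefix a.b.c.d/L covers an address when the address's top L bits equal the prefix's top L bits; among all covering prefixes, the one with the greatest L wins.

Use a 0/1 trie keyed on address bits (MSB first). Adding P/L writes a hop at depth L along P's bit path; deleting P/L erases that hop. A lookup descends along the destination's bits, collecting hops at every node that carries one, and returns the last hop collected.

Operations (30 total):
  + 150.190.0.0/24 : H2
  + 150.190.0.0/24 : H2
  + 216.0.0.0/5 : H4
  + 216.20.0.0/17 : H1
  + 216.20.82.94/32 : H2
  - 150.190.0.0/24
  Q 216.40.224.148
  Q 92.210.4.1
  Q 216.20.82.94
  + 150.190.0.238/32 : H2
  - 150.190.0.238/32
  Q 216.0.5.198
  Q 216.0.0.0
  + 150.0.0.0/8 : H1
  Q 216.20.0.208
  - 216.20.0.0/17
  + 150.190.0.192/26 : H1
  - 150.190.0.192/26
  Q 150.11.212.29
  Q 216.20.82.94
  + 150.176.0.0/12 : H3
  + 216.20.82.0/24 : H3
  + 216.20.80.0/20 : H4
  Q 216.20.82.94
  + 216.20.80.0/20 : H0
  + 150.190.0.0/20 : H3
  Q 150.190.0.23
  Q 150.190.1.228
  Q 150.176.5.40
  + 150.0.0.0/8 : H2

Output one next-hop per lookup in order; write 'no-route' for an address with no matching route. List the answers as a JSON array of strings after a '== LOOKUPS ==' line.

Process each operation:
  + 150.190.0.0/24 (H2) depth=24
  + 150.190.0.0/24 (H2) depth=24
  + 216.0.0.0/5 (H4) depth=5
  + 216.20.0.0/17 (H1) depth=17
  + 216.20.82.94/32 (H2) depth=32
  - 150.190.0.0/24 clear@24
  Q 216.40.224.148: descend 1101100000 ; hops seen [H4] ; pick H4
  Q 92.210.4.1: descend ε ; hops seen [∅] ; pick no-route
  Q 216.20.82.94: descend 11011000000101000101001001011110 ; hops seen [H4,H1,H2] ; pick H2
  + 150.190.0.238/32 (H2) depth=32
  - 150.190.0.238/32 clear@32
  Q 216.0.5.198: descend 11011000000 ; hops seen [H4] ; pick H4
  Q 216.0.0.0: descend 11011000000 ; hops seen [H4] ; pick H4
  + 150.0.0.0/8 (H1) depth=8
  Q 216.20.0.208: descend 11011000000101000 ; hops seen [H4,H1] ; pick H1
  - 216.20.0.0/17 clear@17
  + 150.190.0.192/26 (H1) depth=26
  - 150.190.0.192/26 clear@26
  Q 150.11.212.29: descend 10010110 ; hops seen [H1] ; pick H1
  Q 216.20.82.94: descend 11011000000101000101001001011110 ; hops seen [H4,H2] ; pick H2
  + 150.176.0.0/12 (H3) depth=12
  + 216.20.82.0/24 (H3) depth=24
  + 216.20.80.0/20 (H4) depth=20
  Q 216.20.82.94: descend 11011000000101000101001001011110 ; hops seen [H4,H4,H3,H2] ; pick H2
  + 216.20.80.0/20 (H0) depth=20
  + 150.190.0.0/20 (H3) depth=20
  Q 150.190.0.23: descend 100101101011111000000000 ; hops seen [H1,H3,H3] ; pick H3
  Q 150.190.1.228: descend 10010110101111100000000 ; hops seen [H1,H3,H3] ; pick H3
  Q 150.176.5.40: descend 100101101011 ; hops seen [H1,H3] ; pick H3
  + 150.0.0.0/8 (H2) depth=8

== LOOKUPS ==
["H4","no-route","H2","H4","H4","H1","H1","H2","H2","H3","H3","H3"]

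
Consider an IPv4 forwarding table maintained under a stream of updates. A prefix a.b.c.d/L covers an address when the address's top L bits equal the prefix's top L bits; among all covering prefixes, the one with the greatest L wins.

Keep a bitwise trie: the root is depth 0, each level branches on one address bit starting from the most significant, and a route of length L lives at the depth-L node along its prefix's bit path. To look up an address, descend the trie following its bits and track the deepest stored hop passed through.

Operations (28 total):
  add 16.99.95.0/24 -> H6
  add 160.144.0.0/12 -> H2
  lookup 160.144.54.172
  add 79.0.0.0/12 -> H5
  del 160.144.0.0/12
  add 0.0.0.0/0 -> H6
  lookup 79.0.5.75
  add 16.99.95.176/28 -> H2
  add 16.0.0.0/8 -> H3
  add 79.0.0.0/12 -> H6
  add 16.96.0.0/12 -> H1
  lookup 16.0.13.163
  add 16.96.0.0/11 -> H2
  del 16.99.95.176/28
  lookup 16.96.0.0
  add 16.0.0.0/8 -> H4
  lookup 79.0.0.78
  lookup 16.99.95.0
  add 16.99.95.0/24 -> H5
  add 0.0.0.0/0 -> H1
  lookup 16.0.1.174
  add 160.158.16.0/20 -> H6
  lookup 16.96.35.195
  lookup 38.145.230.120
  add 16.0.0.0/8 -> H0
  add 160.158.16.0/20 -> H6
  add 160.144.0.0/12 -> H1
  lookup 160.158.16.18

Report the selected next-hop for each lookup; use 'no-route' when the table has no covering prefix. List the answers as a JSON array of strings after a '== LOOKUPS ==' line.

Trace:
  add 16.99.95.0/24 -> H6 at depth 24
  add 160.144.0.0/12 -> H2 at depth 12
  ? 160.144.54.172  path d0:-→d1:-→d2:-→d3:-→d4:-→d5:-→d6:-→d7:-→d8:-→d9:-→d10:-→d11:-→d12:H2  best=H2
  add 79.0.0.0/12 -> H5 at depth 12
  del 160.144.0.0/12 (clear depth 12)
  add 0.0.0.0/0 -> H6 at depth 0
  ? 79.0.5.75  path d0:H6→d1:-→d2:-→d3:-→d4:-→d5:-→d6:-→d7:-→d8:-→d9:-→d10:-→d11:-→d12:H5  best=H5
  add 16.99.95.176/28 -> H2 at depth 28
  add 16.0.0.0/8 -> H3 at depth 8
  add 79.0.0.0/12 -> H6 at depth 12
  add 16.96.0.0/12 -> H1 at depth 12
  ? 16.0.13.163  path d0:H6→d1:-→d2:-→d3:-→d4:-→d5:-→d6:-→d7:-→d8:H3→d9:-  best=H3
  add 16.96.0.0/11 -> H2 at depth 11
  del 16.99.95.176/28 (clear depth 28)
  ? 16.96.0.0  path d0:H6→d1:-→d2:-→d3:-→d4:-→d5:-→d6:-→d7:-→d8:H3→d9:-→d10:-→d11:H2→d12:H1→d13:-→d14:-  best=H1
  add 16.0.0.0/8 -> H4 at depth 8
  ? 79.0.0.78  path d0:H6→d1:-→d2:-→d3:-→d4:-→d5:-→d6:-→d7:-→d8:-→d9:-→d10:-→d11:-→d12:H6  best=H6
  ? 16.99.95.0  path d0:H6→d1:-→d2:-→d3:-→d4:-→d5:-→d6:-→d7:-→d8:H4→d9:-→d10:-→d11:H2→d12:H1→d13:-→d14:-→d15:-→d16:-→d17:-→d18:-→d19:-→d20:-→d21:-→d22:-→d23:-→d24:H6  best=H6
  add 16.99.95.0/24 -> H5 at depth 24
  add 0.0.0.0/0 -> H1 at depth 0
  ? 16.0.1.174  path d0:H1→d1:-→d2:-→d3:-→d4:-→d5:-→d6:-→d7:-→d8:H4→d9:-  best=H4
  add 160.158.16.0/20 -> H6 at depth 20
  ? 16.96.35.195  path d0:H1→d1:-→d2:-→d3:-→d4:-→d5:-→d6:-→d7:-→d8:H4→d9:-→d10:-→d11:H2→d12:H1→d13:-→d14:-  best=H1
  ? 38.145.230.120  path d0:H1→d1:-→d2:-  best=H1
  add 16.0.0.0/8 -> H0 at depth 8
  add 160.158.16.0/20 -> H6 at depth 20
  add 160.144.0.0/12 -> H1 at depth 12
  ? 160.158.16.18  path d0:H1→d1:-→d2:-→d3:-→d4:-→d5:-→d6:-→d7:-→d8:-→d9:-→d10:-→d11:-→d12:H1→d13:-→d14:-→d15:-→d16:-→d17:-→d18:-→d19:-→d20:H6  best=H6

== LOOKUPS ==
["H2","H5","H3","H1","H6","H6","H4","H1","H1","H6"]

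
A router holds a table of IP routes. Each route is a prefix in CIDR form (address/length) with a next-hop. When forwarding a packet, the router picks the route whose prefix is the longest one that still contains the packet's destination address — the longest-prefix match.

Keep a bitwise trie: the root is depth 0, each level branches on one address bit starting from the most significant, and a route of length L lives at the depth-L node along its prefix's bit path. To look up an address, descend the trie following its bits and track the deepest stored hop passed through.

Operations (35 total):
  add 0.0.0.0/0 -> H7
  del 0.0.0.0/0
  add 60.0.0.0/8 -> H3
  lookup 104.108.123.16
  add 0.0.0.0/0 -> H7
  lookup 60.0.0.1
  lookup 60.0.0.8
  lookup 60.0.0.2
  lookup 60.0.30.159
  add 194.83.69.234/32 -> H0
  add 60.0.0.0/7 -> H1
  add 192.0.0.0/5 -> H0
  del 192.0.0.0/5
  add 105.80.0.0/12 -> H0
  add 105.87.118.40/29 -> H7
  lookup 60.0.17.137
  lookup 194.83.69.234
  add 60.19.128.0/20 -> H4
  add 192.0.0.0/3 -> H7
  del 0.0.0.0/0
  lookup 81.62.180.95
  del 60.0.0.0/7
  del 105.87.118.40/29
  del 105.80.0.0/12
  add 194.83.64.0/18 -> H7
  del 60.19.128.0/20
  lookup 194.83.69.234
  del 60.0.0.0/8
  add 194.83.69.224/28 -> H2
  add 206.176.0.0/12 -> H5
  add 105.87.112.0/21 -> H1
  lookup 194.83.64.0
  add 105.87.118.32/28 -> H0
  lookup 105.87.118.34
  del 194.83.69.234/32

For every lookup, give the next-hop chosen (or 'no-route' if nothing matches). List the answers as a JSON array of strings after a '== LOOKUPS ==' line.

Trace:
  + 0.0.0.0/0 (H7) depth=0
  - 0.0.0.0/0 clear@0
  + 60.0.0.0/8 (H3) depth=8
  ? 104.108.123.16  path d0:-→d1:-  best=no-route
  + 0.0.0.0/0 (H7) depth=0
  ? 60.0.0.1  path d0:H7→d1:-→d2:-→d3:-→d4:-→d5:-→d6:-→d7:-→d8:H3  best=H3
  ? 60.0.0.8  path d0:H7→d1:-→d2:-→d3:-→d4:-→d5:-→d6:-→d7:-→d8:H3  best=H3
  ? 60.0.0.2  path d0:H7→d1:-→d2:-→d3:-→d4:-→d5:-→d6:-→d7:-→d8:H3  best=H3
  ? 60.0.30.159  path d0:H7→d1:-→d2:-→d3:-→d4:-→d5:-→d6:-→d7:-→d8:H3  best=H3
  + 194.83.69.234/32 (H0) depth=32
  + 60.0.0.0/7 (H1) depth=7
  + 192.0.0.0/5 (H0) depth=5
  - 192.0.0.0/5 clear@5
  + 105.80.0.0/12 (H0) depth=12
  + 105.87.118.40/29 (H7) depth=29
  ? 60.0.17.137  path d0:H7→d1:-→d2:-→d3:-→d4:-→d5:-→d6:-→d7:H1→d8:H3  best=H3
  ? 194.83.69.234  path d0:H7→d1:-→d2:-→d3:-→d4:-→d5:-→d6:-→d7:-→d8:-→d9:-→d10:-→d11:-→d12:-→d13:-→d14:-→d15:-→d16:-→d17:-→d18:-→d19:-→d20:-→d21:-→d22:-→d23:-→d24:-→d25:-→d26:-→d27:-→d28:-→d29:-→d30:-→d31:-→d32:H0  best=H0
  + 60.19.128.0/20 (H4) depth=20
  + 192.0.0.0/3 (H7) depth=3
  - 0.0.0.0/0 clear@0
  ? 81.62.180.95  path d0:-→d1:-→d2:-  best=no-route
  - 60.0.0.0/7 clear@7
  - 105.87.118.40/29 clear@29
  - 105.80.0.0/12 clear@12
  + 194.83.64.0/18 (H7) depth=18
  - 60.19.128.0/20 clear@20
  ? 194.83.69.234  path d0:-→d1:-→d2:-→d3:H7→d4:-→d5:-→d6:-→d7:-→d8:-→d9:-→d10:-→d11:-→d12:-→d13:-→d14:-→d15:-→d16:-→d17:-→d18:H7→d19:-→d20:-→d21:-→d22:-→d23:-→d24:-→d25:-→d26:-→d27:-→d28:-→d29:-→d30:-→d31:-→d32:H0  best=H0
  - 60.0.0.0/8 clear@8
  + 194.83.69.224/28 (H2) depth=28
  + 206.176.0.0/12 (H5) depth=12
  + 105.87.112.0/21 (H1) depth=21
  ? 194.83.64.0  path d0:-→d1:-→d2:-→d3:H7→d4:-→d5:-→d6:-→d7:-→d8:-→d9:-→d10:-→d11:-→d12:-→d13:-→d14:-→d15:-→d16:-→d17:-→d18:H7→d19:-→d20:-→d21:-  best=H7
  + 105.87.118.32/28 (H0) depth=28
  ? 105.87.118.34  path d0:-→d1:-→d2:-→d3:-→d4:-→d5:-→d6:-→d7:-→d8:-→d9:-→d10:-→d11:-→d12:-→d13:-→d14:-→d15:-→d16:-→d17:-→d18:-→d19:-→d20:-→d21:H1→d22:-→d23:-→d24:-→d25:-→d26:-→d27:-→d28:H0  best=H0
  - 194.83.69.234/32 clear@32

== LOOKUPS ==
["no-route","H3","H3","H3","H3","H3","H0","no-route","H0","H7","H0"]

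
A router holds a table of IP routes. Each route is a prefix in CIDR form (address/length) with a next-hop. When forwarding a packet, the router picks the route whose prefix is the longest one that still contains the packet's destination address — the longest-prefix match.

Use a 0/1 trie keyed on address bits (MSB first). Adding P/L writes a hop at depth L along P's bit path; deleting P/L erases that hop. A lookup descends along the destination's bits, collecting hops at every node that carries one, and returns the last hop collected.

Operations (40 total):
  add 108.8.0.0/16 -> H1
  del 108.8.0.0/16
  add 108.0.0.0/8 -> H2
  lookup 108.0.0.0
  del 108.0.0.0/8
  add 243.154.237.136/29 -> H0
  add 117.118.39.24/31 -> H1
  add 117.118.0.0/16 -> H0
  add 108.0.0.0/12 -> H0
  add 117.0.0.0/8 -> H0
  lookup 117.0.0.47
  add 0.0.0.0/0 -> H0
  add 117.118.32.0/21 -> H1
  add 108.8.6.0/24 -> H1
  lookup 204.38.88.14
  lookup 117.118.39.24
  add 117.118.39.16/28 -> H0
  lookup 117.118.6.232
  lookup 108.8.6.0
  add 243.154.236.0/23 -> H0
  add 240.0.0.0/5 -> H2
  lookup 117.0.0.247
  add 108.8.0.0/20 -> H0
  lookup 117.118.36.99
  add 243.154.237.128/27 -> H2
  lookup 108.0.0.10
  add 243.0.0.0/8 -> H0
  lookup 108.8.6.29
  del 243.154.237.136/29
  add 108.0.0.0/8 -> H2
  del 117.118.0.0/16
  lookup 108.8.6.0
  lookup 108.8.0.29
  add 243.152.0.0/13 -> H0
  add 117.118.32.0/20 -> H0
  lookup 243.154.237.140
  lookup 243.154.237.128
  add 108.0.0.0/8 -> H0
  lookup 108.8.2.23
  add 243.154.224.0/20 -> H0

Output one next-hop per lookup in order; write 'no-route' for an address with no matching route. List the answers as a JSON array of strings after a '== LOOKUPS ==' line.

Trace:
  + 108.8.0.0/16 (H1) depth=16
  - 108.8.0.0/16 clear@16
  + 108.0.0.0/8 (H2) depth=8
  lookup 108.0.0.0: bits 011011000000 walk d0:-→d1:-→d2:-→d3:-→d4:-→d5:-→d6:-→d7:-→d8:H2→d9:-→d10:-→d11:-→d12:- -> H2
  - 108.0.0.0/8 clear@8
  + 243.154.237.136/29 (H0) depth=29
  + 117.118.39.24/31 (H1) depth=31
  + 117.118.0.0/16 (H0) depth=16
  + 108.0.0.0/12 (H0) depth=12
  + 117.0.0.0/8 (H0) depth=8
  lookup 117.0.0.47: bits 011101010 walk d0:-→d1:-→d2:-→d3:-→d4:-→d5:-→d6:-→d7:-→d8:H0→d9:- -> H0
  + 0.0.0.0/0 (H0) depth=0
  + 117.118.32.0/21 (H1) depth=21
  + 108.8.6.0/24 (H1) depth=24
  lookup 204.38.88.14: bits 11 walk d0:H0→d1:-→d2:- -> H0
  lookup 117.118.39.24: bits 0111010101110110001001110001100 walk d0:H0→d1:-→d2:-→d3:-→d4:-→d5:-→d6:-→d7:-→d8:H0→d9:-→d10:-→d11:-→d12:-→d13:-→d14:-→d15:-→d16:H0→d17:-→d18:-→d19:-→d20:-→d21:H1→d22:-→d23:-→d24:-→d25:-→d26:-→d27:-→d28:-→d29:-→d30:-→d31:H1 -> H1
  + 117.118.39.16/28 (H0) depth=28
  lookup 117.118.6.232: bits 011101010111011000 walk d0:H0→d1:-→d2:-→d3:-→d4:-→d5:-→d6:-→d7:-→d8:H0→d9:-→d10:-→d11:-→d12:-→d13:-→d14:-→d15:-→d16:H0→d17:-→d18:- -> H0
  lookup 108.8.6.0: bits 011011000000100000000110 walk d0:H0→d1:-→d2:-→d3:-→d4:-→d5:-→d6:-→d7:-→d8:-→d9:-→d10:-→d11:-→d12:H0→d13:-→d14:-→d15:-→d16:-→d17:-→d18:-→d19:-→d20:-→d21:-→d22:-→d23:-→d24:H1 -> H1
  + 243.154.236.0/23 (H0) depth=23
  + 240.0.0.0/5 (H2) depth=5
  lookup 117.0.0.247: bits 011101010 walk d0:H0→d1:-→d2:-→d3:-→d4:-→d5:-→d6:-→d7:-→d8:H0→d9:- -> H0
  + 108.8.0.0/20 (H0) depth=20
  lookup 117.118.36.99: bits 0111010101110110001001 walk d0:H0→d1:-→d2:-→d3:-→d4:-→d5:-→d6:-→d7:-→d8:H0→d9:-→d10:-→d11:-→d12:-→d13:-→d14:-→d15:-→d16:H0→d17:-→d18:-→d19:-→d20:-→d21:H1→d22:- -> H1
  + 243.154.237.128/27 (H2) depth=27
  lookup 108.0.0.10: bits 011011000000 walk d0:H0→d1:-→d2:-→d3:-→d4:-→d5:-→d6:-→d7:-→d8:-→d9:-→d10:-→d11:-→d12:H0 -> H0
  + 243.0.0.0/8 (H0) depth=8
  lookup 108.8.6.29: bits 011011000000100000000110 walk d0:H0→d1:-→d2:-→d3:-→d4:-→d5:-→d6:-→d7:-→d8:-→d9:-→d10:-→d11:-→d12:H0→d13:-→d14:-→d15:-→d16:-→d17:-→d18:-→d19:-→d20:H0→d21:-→d22:-→d23:-→d24:H1 -> H1
  - 243.154.237.136/29 clear@29
  + 108.0.0.0/8 (H2) depth=8
  - 117.118.0.0/16 clear@16
  lookup 108.8.6.0: bits 011011000000100000000110 walk d0:H0→d1:-→d2:-→d3:-→d4:-→d5:-→d6:-→d7:-→d8:H2→d9:-→d10:-→d11:-→d12:H0→d13:-→d14:-→d15:-→d16:-→d17:-→d18:-→d19:-→d20:H0→d21:-→d22:-→d23:-→d24:H1 -> H1
  lookup 108.8.0.29: bits 011011000000100000000 walk d0:H0→d1:-→d2:-→d3:-→d4:-→d5:-→d6:-→d7:-→d8:H2→d9:-→d10:-→d11:-→d12:H0→d13:-→d14:-→d15:-→d16:-→d17:-→d18:-→d19:-→d20:H0→d21:- -> H0
  + 243.152.0.0/13 (H0) depth=13
  + 117.118.32.0/20 (H0) depth=20
  lookup 243.154.237.140: bits 11110011100110101110110110001 walk d0:H0→d1:-→d2:-→d3:-→d4:-→d5:H2→d6:-→d7:-→d8:H0→d9:-→d10:-→d11:-→d12:-→d13:H0→d14:-→d15:-→d16:-→d17:-→d18:-→d19:-→d20:-→d21:-→d22:-→d23:H0→d24:-→d25:-→d26:-→d27:H2→d28:-→d29:- -> H2
  lookup 243.154.237.128: bits 1111001110011010111011011000 walk d0:H0→d1:-→d2:-→d3:-→d4:-→d5:H2→d6:-→d7:-→d8:H0→d9:-→d10:-→d11:-→d12:-→d13:H0→d14:-→d15:-→d16:-→d17:-→d18:-→d19:-→d20:-→d21:-→d22:-→d23:H0→d24:-→d25:-→d26:-→d27:H2→d28:- -> H2
  + 108.0.0.0/8 (H0) depth=8
  lookup 108.8.2.23: bits 011011000000100000000 walk d0:H0→d1:-→d2:-→d3:-→d4:-→d5:-→d6:-→d7:-→d8:H0→d9:-→d10:-→d11:-→d12:H0→d13:-→d14:-→d15:-→d16:-→d17:-→d18:-→d19:-→d20:H0→d21:- -> H0
  + 243.154.224.0/20 (H0) depth=20

== LOOKUPS ==
["H2","H0","H0","H1","H0","H1","H0","H1","H0","H1","H1","H0","H2","H2","H0"]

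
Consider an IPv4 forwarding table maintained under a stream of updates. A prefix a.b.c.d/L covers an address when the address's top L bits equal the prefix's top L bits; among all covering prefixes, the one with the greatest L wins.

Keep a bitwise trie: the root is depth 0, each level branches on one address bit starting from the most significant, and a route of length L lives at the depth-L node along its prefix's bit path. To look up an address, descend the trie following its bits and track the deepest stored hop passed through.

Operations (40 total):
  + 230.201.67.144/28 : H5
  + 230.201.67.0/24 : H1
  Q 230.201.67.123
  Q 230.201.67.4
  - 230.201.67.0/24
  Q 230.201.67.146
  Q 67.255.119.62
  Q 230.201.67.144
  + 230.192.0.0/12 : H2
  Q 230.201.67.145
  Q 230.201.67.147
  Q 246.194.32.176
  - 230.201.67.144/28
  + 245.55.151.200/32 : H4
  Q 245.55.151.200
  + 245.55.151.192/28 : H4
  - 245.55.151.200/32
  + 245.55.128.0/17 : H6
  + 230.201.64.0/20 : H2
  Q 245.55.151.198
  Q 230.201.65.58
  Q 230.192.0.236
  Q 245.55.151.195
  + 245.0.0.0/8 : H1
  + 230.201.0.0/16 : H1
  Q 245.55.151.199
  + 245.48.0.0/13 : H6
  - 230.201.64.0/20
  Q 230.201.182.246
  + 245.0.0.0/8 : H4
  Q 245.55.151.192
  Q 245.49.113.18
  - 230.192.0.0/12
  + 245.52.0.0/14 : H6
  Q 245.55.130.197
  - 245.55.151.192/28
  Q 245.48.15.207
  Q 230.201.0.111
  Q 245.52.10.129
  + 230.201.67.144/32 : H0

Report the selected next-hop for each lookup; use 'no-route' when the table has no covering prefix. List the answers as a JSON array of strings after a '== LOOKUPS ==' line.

Process each operation:
  + 230.201.67.144/28 (H5) depth=28
  + 230.201.67.0/24 (H1) depth=24
  lookup 230.201.67.123: bits 111001101100100101000011 walk d0:-→d1:-→d2:-→d3:-→d4:-→d5:-→d6:-→d7:-→d8:-→d9:-→d10:-→d11:-→d12:-→d13:-→d14:-→d15:-→d16:-→d17:-→d18:-→d19:-→d20:-→d21:-→d22:-→d23:-→d24:H1 -> H1
  lookup 230.201.67.4: bits 111001101100100101000011 walk d0:-→d1:-→d2:-→d3:-→d4:-→d5:-→d6:-→d7:-→d8:-→d9:-→d10:-→d11:-→d12:-→d13:-→d14:-→d15:-→d16:-→d17:-→d18:-→d19:-→d20:-→d21:-→d22:-→d23:-→d24:H1 -> H1
  del 230.201.67.0/24 (clear depth 24)
  lookup 230.201.67.146: bits 1110011011001001010000111001 walk d0:-→d1:-→d2:-→d3:-→d4:-→d5:-→d6:-→d7:-→d8:-→d9:-→d10:-→d11:-→d12:-→d13:-→d14:-→d15:-→d16:-→d17:-→d18:-→d19:-→d20:-→d21:-→d22:-→d23:-→d24:-→d25:-→d26:-→d27:-→d28:H5 -> H5
  lookup 67.255.119.62: bits ε walk d0:- -> no-route
  lookup 230.201.67.144: bits 1110011011001001010000111001 walk d0:-→d1:-→d2:-→d3:-→d4:-→d5:-→d6:-→d7:-→d8:-→d9:-→d10:-→d11:-→d12:-→d13:-→d14:-→d15:-→d16:-→d17:-→d18:-→d19:-→d20:-→d21:-→d22:-→d23:-→d24:-→d25:-→d26:-→d27:-→d28:H5 -> H5
  + 230.192.0.0/12 (H2) depth=12
  lookup 230.201.67.145: bits 1110011011001001010000111001 walk d0:-→d1:-→d2:-→d3:-→d4:-→d5:-→d6:-→d7:-→d8:-→d9:-→d10:-→d11:-→d12:H2→d13:-→d14:-→d15:-→d16:-→d17:-→d18:-→d19:-→d20:-→d21:-→d22:-→d23:-→d24:-→d25:-→d26:-→d27:-→d28:H5 -> H5
  lookup 230.201.67.147: bits 1110011011001001010000111001 walk d0:-→d1:-→d2:-→d3:-→d4:-→d5:-→d6:-→d7:-→d8:-→d9:-→d10:-→d11:-→d12:H2→d13:-→d14:-→d15:-→d16:-→d17:-→d18:-→d19:-→d20:-→d21:-→d22:-→d23:-→d24:-→d25:-→d26:-→d27:-→d28:H5 -> H5
  lookup 246.194.32.176: bits 111 walk d0:-→d1:-→d2:-→d3:- -> no-route
  del 230.201.67.144/28 (clear depth 28)
  + 245.55.151.200/32 (H4) depth=32
  lookup 245.55.151.200: bits 11110101001101111001011111001000 walk d0:-→d1:-→d2:-→d3:-→d4:-→d5:-→d6:-→d7:-→d8:-→d9:-→d10:-→d11:-→d12:-→d13:-→d14:-→d15:-→d16:-→d17:-→d18:-→d19:-→d20:-→d21:-→d22:-→d23:-→d24:-→d25:-→d26:-→d27:-→d28:-→d29:-→d30:-→d31:-→d32:H4 -> H4
  + 245.55.151.192/28 (H4) depth=28
  del 245.55.151.200/32 (clear depth 32)
  + 245.55.128.0/17 (H6) depth=17
  + 230.201.64.0/20 (H2) depth=20
  lookup 245.55.151.198: bits 1111010100110111100101111100 walk d0:-→d1:-→d2:-→d3:-→d4:-→d5:-→d6:-→d7:-→d8:-→d9:-→d10:-→d11:-→d12:-→d13:-→d14:-→d15:-→d16:-→d17:H6→d18:-→d19:-→d20:-→d21:-→d22:-→d23:-→d24:-→d25:-→d26:-→d27:-→d28:H4 -> H4
  lookup 230.201.65.58: bits 1110011011001001010000 walk d0:-→d1:-→d2:-→d3:-→d4:-→d5:-→d6:-→d7:-→d8:-→d9:-→d10:-→d11:-→d12:H2→d13:-→d14:-→d15:-→d16:-→d17:-→d18:-→d19:-→d20:H2→d21:-→d22:- -> H2
  lookup 230.192.0.236: bits 111001101100 walk d0:-→d1:-→d2:-→d3:-→d4:-→d5:-→d6:-→d7:-→d8:-→d9:-→d10:-→d11:-→d12:H2 -> H2
  lookup 245.55.151.195: bits 1111010100110111100101111100 walk d0:-→d1:-→d2:-→d3:-→d4:-→d5:-→d6:-→d7:-→d8:-→d9:-→d10:-→d11:-→d12:-→d13:-→d14:-→d15:-→d16:-→d17:H6→d18:-→d19:-→d20:-→d21:-→d22:-→d23:-→d24:-→d25:-→d26:-→d27:-→d28:H4 -> H4
  + 245.0.0.0/8 (H1) depth=8
  + 230.201.0.0/16 (H1) depth=16
  lookup 245.55.151.199: bits 1111010100110111100101111100 walk d0:-→d1:-→d2:-→d3:-→d4:-→d5:-→d6:-→d7:-→d8:H1→d9:-→d10:-→d11:-→d12:-→d13:-→d14:-→d15:-→d16:-→d17:H6→d18:-→d19:-→d20:-→d21:-→d22:-→d23:-→d24:-→d25:-→d26:-→d27:-→d28:H4 -> H4
  + 245.48.0.0/13 (H6) depth=13
  del 230.201.64.0/20 (clear depth 20)
  lookup 230.201.182.246: bits 1110011011001001 walk d0:-→d1:-→d2:-→d3:-→d4:-→d5:-→d6:-→d7:-→d8:-→d9:-→d10:-→d11:-→d12:H2→d13:-→d14:-→d15:-→d16:H1 -> H1
  + 245.0.0.0/8 (H4) depth=8
  lookup 245.55.151.192: bits 1111010100110111100101111100 walk d0:-→d1:-→d2:-→d3:-→d4:-→d5:-→d6:-→d7:-→d8:H4→d9:-→d10:-→d11:-→d12:-→d13:H6→d14:-→d15:-→d16:-→d17:H6→d18:-→d19:-→d20:-→d21:-→d22:-→d23:-→d24:-→d25:-→d26:-→d27:-→d28:H4 -> H4
  lookup 245.49.113.18: bits 1111010100110 walk d0:-→d1:-→d2:-→d3:-→d4:-→d5:-→d6:-→d7:-→d8:H4→d9:-→d10:-→d11:-→d12:-→d13:H6 -> H6
  del 230.192.0.0/12 (clear depth 12)
  + 245.52.0.0/14 (H6) depth=14
  lookup 245.55.130.197: bits 1111010100110111100 walk d0:-→d1:-→d2:-→d3:-→d4:-→d5:-→d6:-→d7:-→d8:H4→d9:-→d10:-→d11:-→d12:-→d13:H6→d14:H6→d15:-→d16:-→d17:H6→d18:-→d19:- -> H6
  del 245.55.151.192/28 (clear depth 28)
  lookup 245.48.15.207: bits 1111010100110 walk d0:-→d1:-→d2:-→d3:-→d4:-→d5:-→d6:-→d7:-→d8:H4→d9:-→d10:-→d11:-→d12:-→d13:H6 -> H6
  lookup 230.201.0.111: bits 11100110110010010 walk d0:-→d1:-→d2:-→d3:-→d4:-→d5:-→d6:-→d7:-→d8:-→d9:-→d10:-→d11:-→d12:-→d13:-→d14:-→d15:-→d16:H1→d17:- -> H1
  lookup 245.52.10.129: bits 11110101001101 walk d0:-→d1:-→d2:-→d3:-→d4:-→d5:-→d6:-→d7:-→d8:H4→d9:-→d10:-→d11:-→d12:-→d13:H6→d14:H6 -> H6
  + 230.201.67.144/32 (H0) depth=32

== LOOKUPS ==
["H1","H1","H5","no-route","H5","H5","H5","no-route","H4","H4","H2","H2","H4","H4","H1","H4","H6","H6","H6","H1","H6"]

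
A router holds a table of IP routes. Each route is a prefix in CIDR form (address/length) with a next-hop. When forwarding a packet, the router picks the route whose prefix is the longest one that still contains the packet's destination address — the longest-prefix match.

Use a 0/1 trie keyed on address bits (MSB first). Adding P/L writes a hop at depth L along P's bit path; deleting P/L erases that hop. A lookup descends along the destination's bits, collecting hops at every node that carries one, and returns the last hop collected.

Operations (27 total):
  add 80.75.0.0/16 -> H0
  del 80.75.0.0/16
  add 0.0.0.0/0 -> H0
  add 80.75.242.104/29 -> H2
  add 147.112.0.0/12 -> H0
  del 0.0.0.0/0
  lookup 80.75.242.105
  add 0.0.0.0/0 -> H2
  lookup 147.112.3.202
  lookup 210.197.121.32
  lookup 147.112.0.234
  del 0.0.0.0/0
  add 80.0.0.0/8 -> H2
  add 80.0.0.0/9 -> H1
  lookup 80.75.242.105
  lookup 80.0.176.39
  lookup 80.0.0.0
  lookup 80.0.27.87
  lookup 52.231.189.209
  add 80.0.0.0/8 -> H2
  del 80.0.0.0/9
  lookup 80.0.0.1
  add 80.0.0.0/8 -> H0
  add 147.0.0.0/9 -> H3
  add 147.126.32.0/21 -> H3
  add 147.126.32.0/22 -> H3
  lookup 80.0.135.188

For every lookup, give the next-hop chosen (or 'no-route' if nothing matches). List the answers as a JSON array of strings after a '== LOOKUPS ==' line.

Process each operation:
  + 80.75.0.0/16 (H0) depth=16
  - 80.75.0.0/16 clear@16
  + 0.0.0.0/0 (H0) depth=0
  + 80.75.242.104/29 (H2) depth=29
  + 147.112.0.0/12 (H0) depth=12
  - 0.0.0.0/0 clear@0
  lookup 80.75.242.105: bits 01010000010010111111001001101 walk d0:-→d1:-→d2:-→d3:-→d4:-→d5:-→d6:-→d7:-→d8:-→d9:-→d10:-→d11:-→d12:-→d13:-→d14:-→d15:-→d16:-→d17:-→d18:-→d19:-→d20:-→d21:-→d22:-→d23:-→d24:-→d25:-→d26:-→d27:-→d28:-→d29:H2 -> H2
  + 0.0.0.0/0 (H2) depth=0
  lookup 147.112.3.202: bits 100100110111 walk d0:H2→d1:-→d2:-→d3:-→d4:-→d5:-→d6:-→d7:-→d8:-→d9:-→d10:-→d11:-→d12:H0 -> H0
  lookup 210.197.121.32: bits 1 walk d0:H2→d1:- -> H2
  lookup 147.112.0.234: bits 100100110111 walk d0:H2→d1:-→d2:-→d3:-→d4:-→d5:-→d6:-→d7:-→d8:-→d9:-→d10:-→d11:-→d12:H0 -> H0
  - 0.0.0.0/0 clear@0
  + 80.0.0.0/8 (H2) depth=8
  + 80.0.0.0/9 (H1) depth=9
  lookup 80.75.242.105: bits 01010000010010111111001001101 walk d0:-→d1:-→d2:-→d3:-→d4:-→d5:-→d6:-→d7:-→d8:H2→d9:H1→d10:-→d11:-→d12:-→d13:-→d14:-→d15:-→d16:-→d17:-→d18:-→d19:-→d20:-→d21:-→d22:-→d23:-→d24:-→d25:-→d26:-→d27:-→d28:-→d29:H2 -> H2
  lookup 80.0.176.39: bits 010100000 walk d0:-→d1:-→d2:-→d3:-→d4:-→d5:-→d6:-→d7:-→d8:H2→d9:H1 -> H1
  lookup 80.0.0.0: bits 010100000 walk d0:-→d1:-→d2:-→d3:-→d4:-→d5:-→d6:-→d7:-→d8:H2→d9:H1 -> H1
  lookup 80.0.27.87: bits 010100000 walk d0:-→d1:-→d2:-→d3:-→d4:-→d5:-→d6:-→d7:-→d8:H2→d9:H1 -> H1
  lookup 52.231.189.209: bits 0 walk d0:-→d1:- -> no-route
  + 80.0.0.0/8 (H2) depth=8
  - 80.0.0.0/9 clear@9
  lookup 80.0.0.1: bits 010100000 walk d0:-→d1:-→d2:-→d3:-→d4:-→d5:-→d6:-→d7:-→d8:H2→d9:- -> H2
  + 80.0.0.0/8 (H0) depth=8
  + 147.0.0.0/9 (H3) depth=9
  + 147.126.32.0/21 (H3) depth=21
  + 147.126.32.0/22 (H3) depth=22
  lookup 80.0.135.188: bits 010100000 walk d0:-→d1:-→d2:-→d3:-→d4:-→d5:-→d6:-→d7:-→d8:H0→d9:- -> H0

== LOOKUPS ==
["H2","H0","H2","H0","H2","H1","H1","H1","no-route","H2","H0"]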